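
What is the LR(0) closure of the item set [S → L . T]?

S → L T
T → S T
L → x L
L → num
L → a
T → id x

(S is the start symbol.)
To compute CLOSURE, for each item [A → α.Bβ] where B is a non-terminal, add [B → .γ] for all productions B → γ; repeat for the newly added items until nothing changes.

Start with: [S → L . T]
  [S → L . T] has the dot before T: add [T → . S T], [T → . id x]
  [T → . S T] has the dot before S: add [S → . L T]
  [S → . L T] has the dot before L: add [L → . x L], [L → . num], [L → . a]
No further items can be added.

CLOSURE = { [L → . a], [L → . num], [L → . x L], [S → . L T], [S → L . T], [T → . S T], [T → . id x] }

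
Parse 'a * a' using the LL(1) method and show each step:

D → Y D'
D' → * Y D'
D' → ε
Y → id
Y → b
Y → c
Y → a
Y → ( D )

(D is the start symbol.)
LL(1) parsing maintains a stack (initially the start symbol over $) and the input. At each step: if the stack top is a terminal, match it against the current input token; if it is a non-terminal N, replace it with the RHS of M[N, lookahead] (the unique production whose predict set contains the lookahead).

Stack is shown with the top on the left.

Stack     Input    Action
-------------------------
D $       a * a $  output D → Y D'
Y D' $    a * a $  output Y → a
a D' $    a * a $  match 'a'
D' $      * a $    output D' → * Y D'
* Y D' $  * a $    match '*'
Y D' $    a $      output Y → a
a D' $    a $      match 'a'
D' $      $        output D' → ε
$         $        accept

The string is accepted.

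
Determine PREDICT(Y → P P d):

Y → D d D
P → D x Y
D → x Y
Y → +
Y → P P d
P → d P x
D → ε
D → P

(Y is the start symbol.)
{ 'd', 'x' }

PREDICT(Y → P P d) = (FIRST(RHS) \ {ε}) ∪ (FOLLOW(Y) if ε ∈ FIRST(RHS), i.e. RHS ⇒* ε)
FIRST(P) = { 'd', 'x' }
FIRST(P P d) = { 'd', 'x' }
ε ∉ FIRST(P P d), so FOLLOW(Y) is not added.
PREDICT(Y → P P d) = { 'd', 'x' }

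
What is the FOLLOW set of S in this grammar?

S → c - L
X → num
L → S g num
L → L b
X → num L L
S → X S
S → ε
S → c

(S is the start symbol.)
To compute FOLLOW(S), find every occurrence of S on a right-hand side N → α S β: add FIRST(β) \ {ε}, and if β is empty or nullable also add FOLLOW(N). Iterate to a fixed point.

S is the start symbol, so $ ∈ FOLLOW(S).
In L → S g num: S is followed by g num, add FIRST(g num) \ {ε} = { 'g' }
In S → X S: S is at the end; this adds FOLLOW(S) to itself — nothing new

Taking the union: FOLLOW(S) = { $, 'g' }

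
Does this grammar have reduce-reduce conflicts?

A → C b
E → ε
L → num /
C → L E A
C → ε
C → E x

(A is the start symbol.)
Yes — I0: [C → .] vs [E → .]; I7: [C → .] vs [E → .]

Augment with A' → A and build the canonical LR(0) collection (I0 = CLOSURE({[A' → . A]}), then GOTO on every symbol after a dot until no new states appear). It has 11 states:
  I0: { [A → . C b], [A' → . A], [C → . E x], [C → . L E A], [C → .], [E → .], [L → . num /] }  — shift, 2 reduces
  I1: { [A' → A .] }  — accept
  I2: { [A → C . b] }  — shift
  I3: { [C → E . x] }  — shift
  I4: { [C → L . E A], [E → .] }  — reduce
  I5: { [L → num . /] }  — shift
  I6: { [L → num / .] }  — reduce
  I7: { [A → . C b], [C → . E x], [C → . L E A], [C → .], [C → L E . A], [E → .], [L → . num /] }  — shift, 2 reduces
  I8: { [C → L E A .] }  — reduce
  I9: { [C → E x .] }  — reduce
  I10: { [A → C b .] }  — reduce

I0 contains complete items [C → .], [E → .] — reduce-reduce conflict.
I7 contains complete items [C → .], [E → .] — reduce-reduce conflict.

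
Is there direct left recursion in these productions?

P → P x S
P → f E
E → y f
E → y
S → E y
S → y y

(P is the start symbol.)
P → P x S: LEFT RECURSIVE (starts with P)
P → f E: starts with f
E → y f: starts with y
E → y: starts with y
S → E y: starts with E
S → y y: starts with y

The grammar has direct left recursion on: P.

Answer: Yes, P is left-recursive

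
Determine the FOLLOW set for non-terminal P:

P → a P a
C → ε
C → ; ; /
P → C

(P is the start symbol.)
{ $, 'a' }

P is the start symbol, so $ ∈ FOLLOW(P).
In P → a P a: P is followed by a, add FIRST(a) \ {ε} = { 'a' }

Taking the union: FOLLOW(P) = { $, 'a' }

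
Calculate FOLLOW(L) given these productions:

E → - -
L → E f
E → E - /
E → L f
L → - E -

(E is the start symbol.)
To compute FOLLOW(L), find every occurrence of L on a right-hand side N → α L β: add FIRST(β) \ {ε}, and if β is empty or nullable also add FOLLOW(N). Iterate to a fixed point.

In E → L f: L is followed by f, add FIRST(f) \ {ε} = { 'f' }

Taking the union: FOLLOW(L) = { 'f' }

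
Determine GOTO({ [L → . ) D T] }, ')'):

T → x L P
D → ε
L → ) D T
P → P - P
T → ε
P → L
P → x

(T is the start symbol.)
GOTO(I, ')') = CLOSURE({ [A → αX.β] : [A → α.Xβ] ∈ I, X = ')' })

Items with dot before ')', with the dot advanced:
  [L → . ) D T] → [L → ) . D T]
Closure of the advanced items:
  [L → ) . D T] has the dot before D: add [D → .]

GOTO = { [D → .], [L → ) . D T] }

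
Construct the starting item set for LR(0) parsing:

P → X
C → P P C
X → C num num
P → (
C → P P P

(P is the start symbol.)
First, augment the grammar with P' → P
I₀ = CLOSURE({ [P' → . P] }):
  [P' → . P] has the dot before P: add [P → . X], [P → . (]
  [P → . X] has the dot before X: add [X → . C num num]
  [X → . C num num] has the dot before C: add [C → . P P C], [C → . P P P]
No further items can be added.

I₀ = { [C → . P P C], [C → . P P P], [P → . (], [P → . X], [P' → . P], [X → . C num num] }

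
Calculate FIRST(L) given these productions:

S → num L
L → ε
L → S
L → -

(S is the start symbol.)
{ '-', 'num', ε }

To compute FIRST(L), examine every production with L on the left-hand side, reading each right-hand side left to right until a non-nullable symbol is reached.

FIRST sets of the other non-terminals involved (by the same procedure, iterated to a fixed point):
  FIRST(S) = { 'num' }

From L → ε:
  - ε-production, so ε ∈ FIRST(L)
From L → S:
  - S is a non-terminal: add FIRST(S) \ {ε} = { 'num' }
    S is not nullable, so stop
From L → -:
  - '-' is a terminal: add '-' and stop

Collecting: FIRST(L) = { '-', 'num', ε }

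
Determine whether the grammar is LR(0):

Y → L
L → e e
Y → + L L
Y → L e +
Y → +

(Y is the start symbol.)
A grammar is LR(0) if no state in the canonical LR(0) collection has:
  - both a shift item (dot before a terminal) and a complete item (shift-reduce conflict), or
  - two or more complete items (reduce-reduce conflict; the accept item [Y' → Y .] counts as a complete item here).

Augment with Y' → Y and build the canonical LR(0) collection (I0 = CLOSURE({[Y' → . Y]}), then GOTO on every symbol after a dot until no new states appear). It has 10 states:
  I0: { [L → . e e], [Y → . + L L], [Y → . +], [Y → . L e +], [Y → . L], [Y' → . Y] }  — shift
  I1: { [L → . e e], [Y → + . L L], [Y → + .] }  — shift, reduce
  I2: { [Y → L . e +], [Y → L .] }  — shift, reduce
  I3: { [Y' → Y .] }  — accept
  I4: { [L → e . e] }  — shift
  I5: { [L → e e .] }  — reduce
  I6: { [Y → L e . +] }  — shift
  I7: { [Y → L e + .] }  — reduce
  I8: { [L → . e e], [Y → + L . L] }  — shift
  I9: { [Y → + L L .] }  — reduce

Conflict in state I1:
  Shift-reduce conflict between [Y → + .] and [L → . e e]
So the grammar is NOT LR(0).

Answer: No. Shift-reduce conflict between [Y → + .] and [L → . e e]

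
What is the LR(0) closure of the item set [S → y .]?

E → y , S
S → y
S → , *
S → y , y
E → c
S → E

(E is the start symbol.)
To compute CLOSURE, for each item [A → α.Bβ] where B is a non-terminal, add [B → .γ] for all productions B → γ; repeat for the newly added items until nothing changes.

Start with: [S → y .]
The dot is at the end, so nothing is added.

CLOSURE = { [S → y .] }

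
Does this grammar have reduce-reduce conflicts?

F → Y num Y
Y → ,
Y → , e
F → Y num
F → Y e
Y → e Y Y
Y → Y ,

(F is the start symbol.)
Yes — I6: [Y → , .] vs [Y → Y , .]

A reduce-reduce conflict occurs when an LR(0) state has two complete items [A → α .] and [B → β .] — both call for a reduction, and with no lookahead the parser cannot choose between them.

Augment with F' → F and build the canonical LR(0) collection (I0 = CLOSURE({[F' → . F]}), then GOTO on every symbol after a dot until no new states appear). It has 13 states:
  I0: { [F → . Y e], [F → . Y num Y], [F → . Y num], [F' → . F], [Y → . , e], [Y → . ,], [Y → . Y ,], [Y → . e Y Y] }  — shift
  I1: { [Y → , . e], [Y → , .] }  — shift, reduce
  I2: { [F' → F .] }  — accept
  I3: { [F → Y . e], [F → Y . num Y], [F → Y . num], [Y → Y . ,] }  — shift
  I4: { [Y → . , e], [Y → . ,], [Y → . Y ,], [Y → . e Y Y], [Y → e . Y Y] }  — shift
  I5: { [Y → . , e], [Y → . ,], [Y → . Y ,], [Y → . e Y Y], [Y → Y . ,], [Y → e Y . Y] }  — shift
  I6: { [Y → , . e], [Y → , .], [Y → Y , .] }  — shift, 2 reduces
  I7: { [Y → Y . ,], [Y → e Y Y .] }  — shift, reduce
  I8: { [Y → Y , .] }  — reduce
  I9: { [Y → , e .] }  — reduce
  I10: { [F → Y e .] }  — reduce
  I11: { [F → Y num . Y], [F → Y num .], [Y → . , e], [Y → . ,], [Y → . Y ,], [Y → . e Y Y] }  — shift, reduce
  I12: { [F → Y num Y .], [Y → Y . ,] }  — shift, reduce

I6 contains complete items [Y → , .], [Y → Y , .] — reduce-reduce conflict.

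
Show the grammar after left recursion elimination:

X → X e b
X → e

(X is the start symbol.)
X is directly left-recursive. The standard transformation for
  A → A α₁ | ... | A α_m | β₁ | ... | β_n
is
  A  → β₁ A' | ... | β_n A'
  A' → α₁ A' | ... | α_m A' | ε

X → e becomes X → e X'
X → X e b becomes X' → e b X'
Add X' → ε

Resulting grammar:
X → e X'
X' → e b X'
X' → ε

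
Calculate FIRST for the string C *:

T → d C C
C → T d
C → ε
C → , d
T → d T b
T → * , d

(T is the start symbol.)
{ '*', ',', 'd' }

FIRST sets of the non-terminals involved (from the grammar, by fixed-point iteration):
  FIRST(C) = { '*', ',', 'd', ε }

To compute FIRST(C *), process the symbols left to right:
Symbol C is a non-terminal. Add FIRST(C) \ {ε} = { '*', ',', 'd' }
C is nullable (ε ∈ FIRST(C)), continue to the next symbol.
Symbol * is a terminal. Add '*' and stop.
FIRST(C *) = { '*', ',', 'd' }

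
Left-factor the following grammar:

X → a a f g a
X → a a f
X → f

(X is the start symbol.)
Left-factoring transforms A → αβ₁ | αβ₂ into A → αA' and A' → β₁ | β₂
(α is the longest common prefix among the alternatives). Repeat until
no nonterminal has two alternatives with a common prefix.

Round 1: X has alternatives sharing prefix 'a a f'. Introduce X': X → a a f X'
  Add: X' → g a
  Add: X' → ε

No remaining common prefixes — done.

Resulting grammar:
X → a a f X'
X' → g a
X' → ε
X → f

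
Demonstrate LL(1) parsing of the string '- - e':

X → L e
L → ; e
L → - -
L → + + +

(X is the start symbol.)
LL(1) parsing maintains a stack (initially the start symbol over $) and the input. At each step: if the stack top is a terminal, match it against the current input token; if it is a non-terminal N, replace it with the RHS of M[N, lookahead] (the unique production whose predict set contains the lookahead).

Stack is shown with the top on the left.

Stack    Input    Action
------------------------
X $      - - e $  output X → L e
L e $    - - e $  output L → - -
- - e $  - - e $  match '-'
- e $    - e $    match '-'
e $      e $      match 'e'
$        $        accept

The string is accepted.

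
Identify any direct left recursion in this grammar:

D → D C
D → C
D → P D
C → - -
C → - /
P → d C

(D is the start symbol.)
Yes, D is left-recursive

Direct left recursion occurs when N → N α for some non-terminal N (the right-hand side begins with the left-hand side itself).

D → D C: LEFT RECURSIVE (starts with D)
D → C: starts with C
D → P D: starts with P
C → - -: starts with '-'
C → - /: starts with '-'
P → d C: starts with d

The grammar has direct left recursion on: D.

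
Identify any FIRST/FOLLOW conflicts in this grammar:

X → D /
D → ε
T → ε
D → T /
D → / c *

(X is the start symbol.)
Yes. D → T '/' with FOLLOW(D) on { '/' }; D → '/' c '*' with FOLLOW(D) on { '/' }

Nullable non-terminals: D, T.
FIRST sets used below: FIRST(T) = { ε }

D: nullable alternative(s) D → ε; FOLLOW(D) = { '/' }
  D → ε: FIRST \ {ε} = { } — this is the only nullable alternative, skip
  D → T /: FIRST \ {ε} = { '/' } — overlaps FOLLOW(D) on { '/' }: CONFLICT
  D → / c *: FIRST \ {ε} = { '/' } — overlaps FOLLOW(D) on { '/' }: CONFLICT
T has a nullable alternative but only one production, so nothing to check.

X has no nullable alternative, so no FIRST/FOLLOW check is needed there.

So the grammar has 2 FIRST/FOLLOW conflicts (marked CONFLICT above).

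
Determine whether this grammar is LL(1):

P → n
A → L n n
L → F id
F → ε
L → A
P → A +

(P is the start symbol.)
Relevant sets:
  FIRST(A) = { 'id' }
  FIRST(F) = { ε }

For P:
  PREDICT(P → n) = { 'n' }
  PREDICT(P → A '+') = { 'id' }
For L:
  PREDICT(L → F id) = { 'id' }
  PREDICT(L → A) = { 'id' }
A, F have a single production, so nothing to check there.

Conflict found: Predict set conflict for L: { 'id' }
The grammar is NOT LL(1).

Answer: No. Predict set conflict for L: { 'id' }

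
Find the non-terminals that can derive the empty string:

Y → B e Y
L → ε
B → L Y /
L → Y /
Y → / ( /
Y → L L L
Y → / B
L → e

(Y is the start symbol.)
{ 'L', 'Y' }

A non-terminal is nullable if it can derive ε (the empty string): either it has an ε-production, or it has a production whose right-hand side consists entirely of nullable non-terminals.

ε-productions: L → ε
So L is immediately nullable.
Y → L L L: every symbol on the right is nullable, so Y is nullable too.
No further non-terminal can be added: every production for the remaining non-terminals contains a terminal or a non-nullable non-terminal.
Nullable = { 'L', 'Y' }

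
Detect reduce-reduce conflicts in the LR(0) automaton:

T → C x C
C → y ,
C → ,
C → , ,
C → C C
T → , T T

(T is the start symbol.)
Augment with T' → T and build the canonical LR(0) collection (I0 = CLOSURE({[T' → . T]}), then GOTO on every symbol after a dot until no new states appear). It has 14 states:
  I0: { [C → . , ,], [C → . ,], [C → . C C], [C → . y ,], [T → . , T T], [T → . C x C], [T' → . T] }  — shift
  I1: { [C → , . ,], [C → , .], [C → . , ,], [C → . ,], [C → . C C], [C → . y ,], [T → , . T T], [T → . , T T], [T → . C x C] }  — shift, reduce
  I2: { [C → . , ,], [C → . ,], [C → . C C], [C → . y ,], [C → C . C], [T → C . x C] }  — shift
  I3: { [T' → T .] }  — accept
  I4: { [C → y . ,] }  — shift
  I5: { [C → y , .] }  — reduce
  I6: { [C → , . ,], [C → , .] }  — shift, reduce
  I7: { [C → . , ,], [C → . ,], [C → . C C], [C → . y ,], [C → C . C], [C → C C .] }  — shift, reduce
  I8: { [C → . , ,], [C → . ,], [C → . C C], [C → . y ,], [T → C x . C] }  — shift
  I9: { [C → . , ,], [C → . ,], [C → . C C], [C → . y ,], [C → C . C], [T → C x C .] }  — shift, reduce
  I10: { [C → , , .] }  — reduce
  I11: { [C → , , .], [C → , . ,], [C → , .], [C → . , ,], [C → . ,], [C → . C C], [C → . y ,], [T → , . T T], [T → . , T T], [T → . C x C] }  — shift, 2 reduces
  I12: { [C → . , ,], [C → . ,], [C → . C C], [C → . y ,], [T → , T . T], [T → . , T T], [T → . C x C] }  — shift
  I13: { [T → , T T .] }  — reduce

I11 contains complete items [C → , .], [C → , , .] — reduce-reduce conflict.

Answer: Yes — I11: [C → , .] vs [C → , , .]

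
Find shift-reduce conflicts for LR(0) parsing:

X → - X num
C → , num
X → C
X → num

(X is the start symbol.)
No shift-reduce conflicts

Augment with X' → X and build the canonical LR(0) collection (I0 = CLOSURE({[X' → . X]}), then GOTO on every symbol after a dot until no new states appear). It has 9 states:
  I0: { [C → . , num], [X → . - X num], [X → . C], [X → . num], [X' → . X] }  — shift
  I1: { [C → , . num] }  — shift
  I2: { [C → . , num], [X → - . X num], [X → . - X num], [X → . C], [X → . num] }  — shift
  I3: { [X → C .] }  — reduce
  I4: { [X' → X .] }  — accept
  I5: { [X → num .] }  — reduce
  I6: { [X → - X . num] }  — shift
  I7: { [X → - X num .] }  — reduce
  I8: { [C → , num .] }  — reduce

No state contains both a complete item and a shift item.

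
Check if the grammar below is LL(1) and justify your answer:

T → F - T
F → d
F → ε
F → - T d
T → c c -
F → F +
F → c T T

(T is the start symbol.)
Relevant sets:
  FIRST(F) = { '+', '-', 'c', 'd', ε }
  FOLLOW(F) = { '+', '-' }

For T:
  PREDICT(T → F '-' T) = { '+', '-', 'c', 'd' }
  PREDICT(T → c c '-') = { 'c' }
For F:
  PREDICT(F → d) = { 'd' }
  PREDICT(F → ε) = { '+', '-' }
  PREDICT(F → '-' T d) = { '-' }
  PREDICT(F → F '+') = { '+', '-', 'c', 'd' }
  PREDICT(F → c T T) = { 'c' }

Conflict found: Predict set conflict for T: { 'c' }
The grammar is NOT LL(1).

Answer: No. Predict set conflict for T: { 'c' }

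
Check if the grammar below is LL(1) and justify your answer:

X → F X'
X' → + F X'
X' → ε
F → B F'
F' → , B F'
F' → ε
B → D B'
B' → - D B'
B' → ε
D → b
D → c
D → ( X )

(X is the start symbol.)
Relevant sets:
  FOLLOW(X') = { $, ')' }
  FOLLOW(F') = { $, ')', '+' }
  FOLLOW(B') = { $, ')', '+', ',' }

For X':
  PREDICT(X' → '+' F X') = { '+' }
  PREDICT(X' → ε) = { $, ')' }
For F':
  PREDICT(F' → ',' B F') = { ',' }
  PREDICT(F' → ε) = { $, ')', '+' }
For B':
  PREDICT(B' → '-' D B') = { '-' }
  PREDICT(B' → ε) = { $, ')', '+', ',' }
For D:
  PREDICT(D → b) = { 'b' }
  PREDICT(D → c) = { 'c' }
  PREDICT(D → '(' X ')') = { '(' }
X, F, B have a single production, so nothing to check there.

All predict sets are disjoint. The grammar IS LL(1).

Answer: Yes, the grammar is LL(1).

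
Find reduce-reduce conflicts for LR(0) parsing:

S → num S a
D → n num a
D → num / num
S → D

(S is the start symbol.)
No reduce-reduce conflicts

Augment with S' → S and build the canonical LR(0) collection (I0 = CLOSURE({[S' → . S]}), then GOTO on every symbol after a dot until no new states appear). It has 11 states:
  I0: { [D → . n num a], [D → . num / num], [S → . D], [S → . num S a], [S' → . S] }  — shift
  I1: { [S → D .] }  — reduce
  I2: { [S' → S .] }  — accept
  I3: { [D → n . num a] }  — shift
  I4: { [D → . n num a], [D → . num / num], [D → num . / num], [S → . D], [S → . num S a], [S → num . S a] }  — shift
  I5: { [D → num / . num] }  — shift
  I6: { [S → num S . a] }  — shift
  I7: { [S → num S a .] }  — reduce
  I8: { [D → num / num .] }  — reduce
  I9: { [D → n num . a] }  — shift
  I10: { [D → n num a .] }  — reduce

No state contains more than one complete item.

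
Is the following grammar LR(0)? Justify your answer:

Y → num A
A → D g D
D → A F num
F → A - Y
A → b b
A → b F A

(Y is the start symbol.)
No. Shift-reduce conflict between [Y → num A .] and [A → . b F A]

A grammar is LR(0) if no state in the canonical LR(0) collection has:
  - both a shift item (dot before a terminal) and a complete item (shift-reduce conflict), or
  - two or more complete items (reduce-reduce conflict; the accept item [Y' → Y .] counts as a complete item here).

Augment with Y' → Y and build the canonical LR(0) collection (I0 = CLOSURE({[Y' → . Y]}), then GOTO on every symbol after a dot until no new states appear). It has 17 states:
  I0: { [Y → . num A], [Y' → . Y] }  — shift
  I1: { [Y' → Y .] }  — accept
  I2: { [A → . D g D], [A → . b F A], [A → . b b], [D → . A F num], [Y → num . A] }  — shift
  I3: { [A → . D g D], [A → . b F A], [A → . b b], [D → . A F num], [D → A . F num], [F → . A - Y], [Y → num A .] }  — shift, reduce
  I4: { [A → D . g D] }  — shift
  I5: { [A → . D g D], [A → . b F A], [A → . b b], [A → b . F A], [A → b . b], [D → . A F num], [F → . A - Y] }  — shift
  I6: { [A → . D g D], [A → . b F A], [A → . b b], [D → . A F num], [D → A . F num], [F → . A - Y], [F → A . - Y] }  — shift
  I7: { [A → . D g D], [A → . b F A], [A → . b b], [A → b F . A], [D → . A F num] }  — shift
  I8: { [A → . D g D], [A → . b F A], [A → . b b], [A → b . F A], [A → b . b], [A → b b .], [D → . A F num], [F → . A - Y] }  — shift, reduce
  I9: { [A → . D g D], [A → . b F A], [A → . b b], [A → b F A .], [D → . A F num], [D → A . F num], [F → . A - Y] }  — shift, reduce
  I10: { [D → A F . num] }  — shift
  I11: { [D → A F num .] }  — reduce
  I12: { [F → A - . Y], [Y → . num A] }  — shift
  I13: { [F → A - Y .] }  — reduce
  I14: { [A → . D g D], [A → . b F A], [A → . b b], [A → D g . D], [D → . A F num] }  — shift
  I15: { [A → . D g D], [A → . b F A], [A → . b b], [D → . A F num], [D → A . F num], [F → . A - Y] }  — shift
  I16: { [A → D . g D], [A → D g D .] }  — shift, reduce

Conflict in state I3:
  Shift-reduce conflict between [Y → num A .] and [A → . b F A]
So the grammar is NOT LR(0).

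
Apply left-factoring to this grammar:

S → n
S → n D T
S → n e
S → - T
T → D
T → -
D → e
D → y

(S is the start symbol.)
S → n S'
S' → ε
S' → D T
S' → e
S → - T
T → D
T → -
D → e
D → y

Left-factoring transforms A → αβ₁ | αβ₂ into A → αA' and A' → β₁ | β₂
(α is the longest common prefix among the alternatives). Repeat until
no nonterminal has two alternatives with a common prefix.

Round 1: S has alternatives sharing prefix 'n'. Introduce S': S → n S'
  Add: S' → ε
  Add: S' → D T
  Add: S' → e

No remaining common prefixes — done.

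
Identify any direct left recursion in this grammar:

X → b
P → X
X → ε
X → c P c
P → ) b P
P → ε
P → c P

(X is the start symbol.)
No direct left recursion

X → b: starts with b
P → X: starts with X
X → ε: starts with ε
X → c P c: starts with c
P → ) b P: starts with ')'
P → ε: starts with ε
P → c P: starts with c

No direct left recursion found.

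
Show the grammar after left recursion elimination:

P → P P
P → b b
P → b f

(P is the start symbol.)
P is directly left-recursive. The standard transformation for
  A → A α₁ | ... | A α_m | β₁ | ... | β_n
is
  A  → β₁ A' | ... | β_n A'
  A' → α₁ A' | ... | α_m A' | ε

P → b b becomes P → b b P'
P → b f becomes P → b f P'
P → P P becomes P' → P P'
Add P' → ε

Resulting grammar:
P → b b P'
P → b f P'
P' → P P'
P' → ε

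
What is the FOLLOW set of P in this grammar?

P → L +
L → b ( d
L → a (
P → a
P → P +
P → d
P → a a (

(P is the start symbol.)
{ $, '+' }

To compute FOLLOW(P), find every occurrence of P on a right-hand side N → α P β: add FIRST(β) \ {ε}, and if β is empty or nullable also add FOLLOW(N). Iterate to a fixed point.

P is the start symbol, so $ ∈ FOLLOW(P).
In P → P +: P is followed by '+', add FIRST('+') \ {ε} = { '+' }

Taking the union: FOLLOW(P) = { $, '+' }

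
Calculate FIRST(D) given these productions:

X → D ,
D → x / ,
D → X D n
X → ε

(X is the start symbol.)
To compute FIRST(D), examine every production with D on the left-hand side, reading each right-hand side left to right until a non-nullable symbol is reached.

FIRST sets of the other non-terminals involved (by the same procedure, iterated to a fixed point):
  FIRST(X) = { 'x', ε }

From D → x / ,:
  - x is a terminal: add 'x' and stop
From D → X D n:
  - X is a non-terminal: add FIRST(X) \ {ε} = { 'x' }
    X is nullable, so continue to the next symbol
  - D is the symbol being defined: contributes nothing new
    D is not nullable, so stop

Collecting: FIRST(D) = { 'x' }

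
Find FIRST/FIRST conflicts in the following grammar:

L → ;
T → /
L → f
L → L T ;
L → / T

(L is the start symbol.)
Yes. L → ';' / L → L T ';' on { ';' }; L → f / L → L T ';' on { 'f' }; L → L T ';' / L → '/' T on { '/' }

A FIRST/FIRST conflict occurs when two productions N → α and N → β for the same non-terminal have FIRST(α) ∩ FIRST(β) ≠ ∅ (with ε ∈ FIRST of a nullable right-hand side, so two nullable alternatives also conflict).

FIRST sets of the non-terminals at (or reachable through a nullable prefix from) the front of some alternative:
  FIRST(L) = { '/', ';', 'f' }

Productions for L:
  L → ;: FIRST = { ';' }
  L → f: FIRST = { 'f' }
  L → L T ;: FIRST = { '/', ';', 'f' }
  L → / T: FIRST = { '/' }
T has only one production, so no FIRST/FIRST conflict is possible there.

Conflict for L: L → ; and L → L T ;
  Overlap: { ';' }
Conflict for L: L → f and L → L T ;
  Overlap: { 'f' }
Conflict for L: L → L T ; and L → / T
  Overlap: { '/' }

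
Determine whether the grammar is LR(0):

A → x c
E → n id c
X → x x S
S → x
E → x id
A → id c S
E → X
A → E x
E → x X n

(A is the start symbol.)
No. Shift-reduce conflict between [S → x .] and [S → . x]

A grammar is LR(0) if no state in the canonical LR(0) collection has:
  - both a shift item (dot before a terminal) and a complete item (shift-reduce conflict), or
  - two or more complete items (reduce-reduce conflict; the accept item [A' → A .] counts as a complete item here).

Augment with A' → A and build the canonical LR(0) collection (I0 = CLOSURE({[A' → . A]}), then GOTO on every symbol after a dot until no new states appear). It has 20 states:
  I0: { [A → . E x], [A → . id c S], [A → . x c], [A' → . A], [E → . X], [E → . n id c], [E → . x X n], [E → . x id], [X → . x x S] }  — shift
  I1: { [A' → A .] }  — accept
  I2: { [A → E . x] }  — shift
  I3: { [E → X .] }  — reduce
  I4: { [A → id . c S] }  — shift
  I5: { [E → n . id c] }  — shift
  I6: { [A → x . c], [E → x . X n], [E → x . id], [X → . x x S], [X → x . x S] }  — shift
  I7: { [E → x X . n] }  — shift
  I8: { [A → x c .] }  — reduce
  I9: { [E → x id .] }  — reduce
  I10: { [S → . x], [X → x . x S], [X → x x . S] }  — shift
  I11: { [X → x x S .] }  — reduce
  I12: { [S → . x], [S → x .], [X → x x . S] }  — shift, reduce
  I13: { [S → x .] }  — reduce
  I14: { [E → x X n .] }  — reduce
  I15: { [E → n id . c] }  — shift
  I16: { [E → n id c .] }  — reduce
  I17: { [A → id c . S], [S → . x] }  — shift
  I18: { [A → id c S .] }  — reduce
  I19: { [A → E x .] }  — reduce

Conflict in state I12:
  Shift-reduce conflict between [S → x .] and [S → . x]
So the grammar is NOT LR(0).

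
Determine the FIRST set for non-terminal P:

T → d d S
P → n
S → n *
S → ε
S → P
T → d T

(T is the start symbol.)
From P → n:
  - n is a terminal: add 'n' and stop

Collecting: FIRST(P) = { 'n' }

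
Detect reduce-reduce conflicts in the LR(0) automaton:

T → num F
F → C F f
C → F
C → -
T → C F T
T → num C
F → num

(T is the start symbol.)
Yes — I7: [C → F .] vs [T → num F .]

Augment with T' → T and build the canonical LR(0) collection (I0 = CLOSURE({[T' → . T]}), then GOTO on every symbol after a dot until no new states appear). It has 14 states:
  I0: { [C → . -], [C → . F], [F → . C F f], [F → . num], [T → . C F T], [T → . num C], [T → . num F], [T' → . T] }  — shift
  I1: { [C → - .] }  — reduce
  I2: { [C → . -], [C → . F], [F → . C F f], [F → . num], [F → C . F f], [T → C . F T] }  — shift
  I3: { [C → F .] }  — reduce
  I4: { [T' → T .] }  — accept
  I5: { [C → . -], [C → . F], [F → . C F f], [F → . num], [F → num .], [T → num . C], [T → num . F] }  — shift, reduce
  I6: { [C → . -], [C → . F], [F → . C F f], [F → . num], [F → C . F f], [T → num C .] }  — shift, reduce
  I7: { [C → F .], [T → num F .] }  — 2 reduces
  I8: { [F → num .] }  — reduce
  I9: { [C → . -], [C → . F], [F → . C F f], [F → . num], [F → C . F f] }  — shift
  I10: { [C → F .], [F → C F . f] }  — shift, reduce
  I11: { [F → C F f .] }  — reduce
  I12: { [C → . -], [C → . F], [C → F .], [F → . C F f], [F → . num], [F → C F . f], [T → . C F T], [T → . num C], [T → . num F], [T → C F . T] }  — shift, reduce
  I13: { [T → C F T .] }  — reduce

I7 contains complete items [C → F .], [T → num F .] — reduce-reduce conflict.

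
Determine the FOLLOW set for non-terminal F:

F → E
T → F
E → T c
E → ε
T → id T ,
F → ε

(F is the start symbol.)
To compute FOLLOW(F), find every occurrence of F on a right-hand side N → α F β: add FIRST(β) \ {ε}, and if β is empty or nullable also add FOLLOW(N). Iterate to a fixed point.

F is the start symbol, so $ ∈ FOLLOW(F).
In T → F: F is at the end, add FOLLOW(T)

The FOLLOW sets referred to above (computed the same way, to a fixed point):
  FOLLOW(T) = { ',', 'c' }

Taking the union: FOLLOW(F) = { $, ',', 'c' }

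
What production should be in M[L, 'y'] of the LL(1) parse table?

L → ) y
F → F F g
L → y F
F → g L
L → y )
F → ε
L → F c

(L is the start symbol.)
To find M[L, 'y'], we find productions for L where 'y' is in the predict set (PREDICT(N → α) = (FIRST(α) \ {ε}) ∪ (FOLLOW(N) if α ⇒* ε)).

Relevant sets:
  FIRST(F) = { 'g', ε }

L → ) y: PREDICT = { ')' }
L → y F: PREDICT = { 'y' }
  'y' is in predict set, so this production goes in M[L, 'y']
L → y ): PREDICT = { 'y' }
  'y' is in predict set, so this production goes in M[L, 'y']
L → F c: PREDICT = { 'c', 'g' }

M[L, 'y'] = L → y F, L → y )  (a multiply-defined cell — the grammar is not LL(1))

Answer: L → y F, L → y )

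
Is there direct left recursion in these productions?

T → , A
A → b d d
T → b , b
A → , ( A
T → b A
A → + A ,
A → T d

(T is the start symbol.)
Direct left recursion occurs when N → N α for some non-terminal N (the right-hand side begins with the left-hand side itself).

T → , A: starts with ','
A → b d d: starts with b
T → b , b: starts with b
A → , ( A: starts with ','
T → b A: starts with b
A → + A ,: starts with '+'
A → T d: starts with T

No direct left recursion found.

Answer: No direct left recursion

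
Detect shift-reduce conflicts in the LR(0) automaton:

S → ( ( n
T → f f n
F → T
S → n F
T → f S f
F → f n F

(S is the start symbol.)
No shift-reduce conflicts

Augment with S' → S and build the canonical LR(0) collection (I0 = CLOSURE({[S' → . S]}), then GOTO on every symbol after a dot until no new states appear). It has 15 states:
  I0: { [S → . ( ( n], [S → . n F], [S' → . S] }  — shift
  I1: { [S → ( . ( n] }  — shift
  I2: { [S' → S .] }  — accept
  I3: { [F → . T], [F → . f n F], [S → n . F], [T → . f S f], [T → . f f n] }  — shift
  I4: { [S → n F .] }  — reduce
  I5: { [F → T .] }  — reduce
  I6: { [F → f . n F], [S → . ( ( n], [S → . n F], [T → f . S f], [T → f . f n] }  — shift
  I7: { [T → f S . f] }  — shift
  I8: { [T → f f . n] }  — shift
  I9: { [F → . T], [F → . f n F], [F → f n . F], [S → n . F], [T → . f S f], [T → . f f n] }  — shift
  I10: { [F → f n F .], [S → n F .] }  — 2 reduces
  I11: { [T → f f n .] }  — reduce
  I12: { [T → f S f .] }  — reduce
  I13: { [S → ( ( . n] }  — shift
  I14: { [S → ( ( n .] }  — reduce

No state contains both a complete item and a shift item.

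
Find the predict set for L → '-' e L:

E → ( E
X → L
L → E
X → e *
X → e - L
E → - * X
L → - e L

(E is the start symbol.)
PREDICT(L → '-' e L) = (FIRST(RHS) \ {ε}) ∪ (FOLLOW(L) if ε ∈ FIRST(RHS), i.e. RHS ⇒* ε)
FIRST('-' e L) = { '-' }
ε ∉ FIRST('-' e L), so FOLLOW(L) is not added.
PREDICT(L → '-' e L) = { '-' }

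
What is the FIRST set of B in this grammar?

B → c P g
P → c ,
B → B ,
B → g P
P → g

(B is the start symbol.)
From B → c P g:
  - c is a terminal: add 'c' and stop
From B → B ,:
  - B is the symbol being defined: contributes nothing new
    B is not nullable, so stop
From B → g P:
  - g is a terminal: add 'g' and stop

Collecting: FIRST(B) = { 'c', 'g' }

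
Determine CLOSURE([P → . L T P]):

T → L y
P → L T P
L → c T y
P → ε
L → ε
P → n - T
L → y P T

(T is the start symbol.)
Start with: [P → . L T P]
  [P → . L T P] has the dot before L: add [L → . c T y], [L → .], [L → . y P T]
No further items can be added.

CLOSURE = { [L → . c T y], [L → . y P T], [L → .], [P → . L T P] }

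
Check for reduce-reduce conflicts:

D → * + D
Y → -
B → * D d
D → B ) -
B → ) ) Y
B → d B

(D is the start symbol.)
Augment with D' → D and build the canonical LR(0) collection (I0 = CLOSURE({[D' → . D]}), then GOTO on every symbol after a dot until no new states appear). It has 17 states:
  I0: { [B → . ) ) Y], [B → . * D d], [B → . d B], [D → . * + D], [D → . B ) -], [D' → . D] }  — shift
  I1: { [B → ) . ) Y] }  — shift
  I2: { [B → * . D d], [B → . ) ) Y], [B → . * D d], [B → . d B], [D → * . + D], [D → . * + D], [D → . B ) -] }  — shift
  I3: { [D → B . ) -] }  — shift
  I4: { [D' → D .] }  — accept
  I5: { [B → . ) ) Y], [B → . * D d], [B → . d B], [B → d . B] }  — shift
  I6: { [B → * . D d], [B → . ) ) Y], [B → . * D d], [B → . d B], [D → . * + D], [D → . B ) -] }  — shift
  I7: { [B → d B .] }  — reduce
  I8: { [B → * D . d] }  — shift
  I9: { [B → * D d .] }  — reduce
  I10: { [D → B ) . -] }  — shift
  I11: { [D → B ) - .] }  — reduce
  I12: { [B → . ) ) Y], [B → . * D d], [B → . d B], [D → * + . D], [D → . * + D], [D → . B ) -] }  — shift
  I13: { [D → * + D .] }  — reduce
  I14: { [B → ) ) . Y], [Y → . -] }  — shift
  I15: { [Y → - .] }  — reduce
  I16: { [B → ) ) Y .] }  — reduce

No state contains more than one complete item.

Answer: No reduce-reduce conflicts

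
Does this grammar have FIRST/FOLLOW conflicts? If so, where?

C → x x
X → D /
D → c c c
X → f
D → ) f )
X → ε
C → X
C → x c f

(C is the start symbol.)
No FIRST/FOLLOW conflicts.

A FIRST/FOLLOW conflict occurs when a non-terminal N has a nullable alternative N → β (β ⇒* ε) and another alternative N → α with FIRST(α) ∩ FOLLOW(N) ≠ ∅: on such a lookahead the parser cannot decide between expanding α and letting N vanish via β.

Nullable non-terminals: C, X.
FIRST sets used below: FIRST(X) = { ')', 'c', 'f', ε }, FIRST(D) = { ')', 'c' }

C: nullable alternative(s) C → X; FOLLOW(C) = { $ }
  C → x x: FIRST \ {ε} = { 'x' } — disjoint from FOLLOW(C)
  C → X: FIRST \ {ε} = { ')', 'c', 'f' } — this is the only nullable alternative, skip
  C → x c f: FIRST \ {ε} = { 'x' } — disjoint from FOLLOW(C)

X: nullable alternative(s) X → ε; FOLLOW(X) = { $ }
  X → D /: FIRST \ {ε} = { ')', 'c' } — disjoint from FOLLOW(X)
  X → f: FIRST \ {ε} = { 'f' } — disjoint from FOLLOW(X)
  X → ε: FIRST \ {ε} = { } — this is the only nullable alternative, skip

D has no nullable alternative, so no FIRST/FOLLOW check is needed there.

No FIRST/FOLLOW conflicts found.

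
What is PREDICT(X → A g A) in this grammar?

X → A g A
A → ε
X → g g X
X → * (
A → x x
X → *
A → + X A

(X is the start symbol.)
PREDICT(X → A g A) = (FIRST(RHS) \ {ε}) ∪ (FOLLOW(X) if ε ∈ FIRST(RHS), i.e. RHS ⇒* ε)
FIRST(A) = { '+', 'x', ε }
FIRST(A g A) = { '+', 'g', 'x' }
ε ∉ FIRST(A g A), so FOLLOW(X) is not added.
PREDICT(X → A g A) = { '+', 'g', 'x' }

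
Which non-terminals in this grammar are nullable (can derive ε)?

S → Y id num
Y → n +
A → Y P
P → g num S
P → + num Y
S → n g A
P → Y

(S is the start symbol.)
None

A non-terminal is nullable if it can derive ε (the empty string): either it has an ε-production, or it has a production whose right-hand side consists entirely of nullable non-terminals.

There are no ε-productions, so no non-terminal can derive ε.
No non-terminals are nullable.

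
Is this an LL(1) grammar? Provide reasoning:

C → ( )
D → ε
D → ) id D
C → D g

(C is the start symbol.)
Yes, the grammar is LL(1).

A grammar is LL(1) if for each non-terminal N with multiple productions, the predict sets of those productions are pairwise disjoint, where PREDICT(N → α) = (FIRST(α) \ {ε}) ∪ (FOLLOW(N) if α ⇒* ε).

Relevant sets:
  FIRST(D) = { ')', ε }
  FOLLOW(D) = { 'g' }

For C:
  PREDICT(C → '(' ')') = { '(' }
  PREDICT(C → D g) = { ')', 'g' }
For D:
  PREDICT(D → ε) = { 'g' }
  PREDICT(D → ')' id D) = { ')' }

All predict sets are disjoint. The grammar IS LL(1).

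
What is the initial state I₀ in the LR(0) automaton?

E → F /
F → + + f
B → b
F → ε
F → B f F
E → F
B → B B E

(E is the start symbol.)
First, augment the grammar with E' → E
I₀ = CLOSURE({ [E' → . E] }):
  [E' → . E] has the dot before E: add [E → . F /], [E → . F]
  [E → . F /] has the dot before F: add [F → . + + f], [F → .], [F → . B f F]
  [F → . B f F] has the dot before B: add [B → . b], [B → . B B E]
No further items can be added.

I₀ = { [B → . B B E], [B → . b], [E → . F /], [E → . F], [E' → . E], [F → . + + f], [F → . B f F], [F → .] }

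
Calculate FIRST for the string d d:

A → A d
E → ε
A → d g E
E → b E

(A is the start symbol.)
{ 'd' }

To compute FIRST(d d), process the symbols left to right:
Symbol d is a terminal. Add 'd' and stop.
FIRST(d d) = { 'd' }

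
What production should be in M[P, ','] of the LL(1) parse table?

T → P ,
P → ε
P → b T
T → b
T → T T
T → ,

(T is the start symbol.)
To find M[P, ','], we find productions for P where ',' is in the predict set (PREDICT(N → α) = (FIRST(α) \ {ε}) ∪ (FOLLOW(N) if α ⇒* ε)).

Relevant sets:
  FOLLOW(P) = { ',' }

P → ε: PREDICT = { ',' }
  ',' is in predict set, so this production goes in M[P, ',']
P → b T: PREDICT = { 'b' }

M[P, ','] = P → ε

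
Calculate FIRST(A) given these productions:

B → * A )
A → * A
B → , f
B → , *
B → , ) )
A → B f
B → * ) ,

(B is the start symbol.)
To compute FIRST(A), examine every production with A on the left-hand side, reading each right-hand side left to right until a non-nullable symbol is reached.

FIRST sets of the other non-terminals involved (by the same procedure, iterated to a fixed point):
  FIRST(B) = { '*', ',' }

From A → * A:
  - '*' is a terminal: add '*' and stop
From A → B f:
  - B is a non-terminal: add FIRST(B) \ {ε} = { '*', ',' }
    B is not nullable, so stop

Collecting: FIRST(A) = { '*', ',' }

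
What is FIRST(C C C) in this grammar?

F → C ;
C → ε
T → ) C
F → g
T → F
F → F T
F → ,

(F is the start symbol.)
{ ε }

FIRST sets of the non-terminals involved (from the grammar, by fixed-point iteration):
  FIRST(C) = { ε }

To compute FIRST(C C C), process the symbols left to right:
Symbol C is a non-terminal. Add FIRST(C) \ {ε} = { }
C is nullable (ε ∈ FIRST(C)), continue to the next symbol.
Symbol C is a non-terminal. Add FIRST(C) \ {ε} = { }
C is nullable (ε ∈ FIRST(C)), continue to the next symbol.
Symbol C is a non-terminal. Add FIRST(C) \ {ε} = { }
C is nullable (ε ∈ FIRST(C)), continue to the next symbol.
All symbols are nullable, so ε is in the result.
FIRST(C C C) = { ε }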